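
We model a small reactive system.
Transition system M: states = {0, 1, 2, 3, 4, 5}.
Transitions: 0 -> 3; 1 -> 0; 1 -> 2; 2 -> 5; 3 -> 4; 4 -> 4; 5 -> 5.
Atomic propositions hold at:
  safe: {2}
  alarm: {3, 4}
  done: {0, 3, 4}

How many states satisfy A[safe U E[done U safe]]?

E[done U safe]: least fixpoint, start Z0 = Sat(safe) = {2}, add states in Sat(done) with some successor in Z. Already a fixed point.
Sat(E[done U safe]) = {2}
A[safe U E[done U safe]]: least fixpoint, start Z0 = Sat(E[done U safe]) = {2}, add states in Sat(safe) with every successor in Z. Already a fixed point.
Sat(A[safe U E[done U safe]]) = {2}
|Sat(A[safe U E[done U safe]])| = |{2}| = 1.

1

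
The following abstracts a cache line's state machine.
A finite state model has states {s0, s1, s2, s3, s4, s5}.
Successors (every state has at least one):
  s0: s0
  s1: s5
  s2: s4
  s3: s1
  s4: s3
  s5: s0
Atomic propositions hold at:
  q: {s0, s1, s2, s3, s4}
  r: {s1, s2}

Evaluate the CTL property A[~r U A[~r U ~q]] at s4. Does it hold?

No

Sat(~r) = {s0, s3, s4, s5}
Sat(~q) = {s5}
A[~r U ~q]: least fixpoint, start Z0 = Sat(~q) = {s5}, add states in Sat(~r) with every successor in Z. Already a fixed point.
Sat(A[~r U ~q]) = {s5}
A[~r U A[~r U ~q]]: least fixpoint, start Z0 = Sat(A[~r U ~q]) = {s5}, add states in Sat(~r) with every successor in Z. Already a fixed point.
Sat(A[~r U A[~r U ~q]]) = {s5}
s4 ∉ Sat(A[~r U A[~r U ~q]]) = {s5}, so the formula does not hold at s4.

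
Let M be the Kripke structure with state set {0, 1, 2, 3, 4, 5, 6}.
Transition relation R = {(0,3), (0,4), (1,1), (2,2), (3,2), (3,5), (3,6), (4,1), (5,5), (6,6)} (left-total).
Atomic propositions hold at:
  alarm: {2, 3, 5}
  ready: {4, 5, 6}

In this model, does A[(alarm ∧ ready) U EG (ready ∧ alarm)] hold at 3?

No

Sat(alarm ∧ ready) = {5}
Sat(ready ∧ alarm) = {5}
EG (ready ∧ alarm): greatest fixpoint, start Z0 = {5}, keep only states in Sat with some successor in Z. Already a fixed point.
Sat(EG (ready ∧ alarm)) = {5}
A[(alarm ∧ ready) U EG (ready ∧ alarm)]: least fixpoint, start Z0 = Sat(EG (ready ∧ alarm)) = {5}, add states in Sat(alarm ∧ ready) with every successor in Z. Already a fixed point.
Sat(A[(alarm ∧ ready) U EG (ready ∧ alarm)]) = {5}
3 ∉ Sat(A[(alarm ∧ ready) U EG (ready ∧ alarm)]) = {5}, so the formula does not hold at 3.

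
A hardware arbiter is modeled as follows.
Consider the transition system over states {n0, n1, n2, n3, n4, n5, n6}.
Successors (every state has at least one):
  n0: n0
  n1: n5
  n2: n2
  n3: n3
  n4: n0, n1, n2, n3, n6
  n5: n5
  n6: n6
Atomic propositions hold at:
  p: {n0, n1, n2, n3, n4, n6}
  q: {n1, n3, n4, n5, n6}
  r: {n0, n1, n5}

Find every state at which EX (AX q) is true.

{n1, n3, n4, n5, n6}

Sat(AX q) = {s : every successor in {n1, n3, n4, n5, n6}} = {n1, n3, n5, n6}
Sat(EX (AX q)) = {s : some successor in {n1, n3, n5, n6}} = {n1, n3, n4, n5, n6}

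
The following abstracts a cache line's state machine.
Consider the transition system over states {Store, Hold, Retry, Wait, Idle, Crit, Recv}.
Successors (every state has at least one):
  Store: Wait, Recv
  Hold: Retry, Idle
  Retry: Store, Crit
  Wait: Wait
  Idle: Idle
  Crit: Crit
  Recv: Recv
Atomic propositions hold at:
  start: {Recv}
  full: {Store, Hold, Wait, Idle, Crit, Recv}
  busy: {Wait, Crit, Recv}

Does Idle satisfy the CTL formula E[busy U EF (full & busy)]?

Sat(full & busy) = {Wait, Crit, Recv}
EF (full & busy): least fixpoint, start Z0 = {Wait, Crit, Recv}, add states with some successor in Z. Z1 = {Store, Retry, Wait, Crit, Recv}; Z2 = {Store, Hold, Retry, Wait, Crit, Recv}; fixed.
Sat(EF (full & busy)) = {Store, Hold, Retry, Wait, Crit, Recv}
E[busy U EF (full & busy)]: least fixpoint, start Z0 = Sat(EF (full & busy)) = {Store, Hold, Retry, Wait, Crit, Recv}, add states in Sat(busy) with some successor in Z. Already a fixed point.
Sat(E[busy U EF (full & busy)]) = {Store, Hold, Retry, Wait, Crit, Recv}
Idle ∉ Sat(E[busy U EF (full & busy)]) = {Store, Hold, Retry, Wait, Crit, Recv}, so the formula does not hold at Idle.

No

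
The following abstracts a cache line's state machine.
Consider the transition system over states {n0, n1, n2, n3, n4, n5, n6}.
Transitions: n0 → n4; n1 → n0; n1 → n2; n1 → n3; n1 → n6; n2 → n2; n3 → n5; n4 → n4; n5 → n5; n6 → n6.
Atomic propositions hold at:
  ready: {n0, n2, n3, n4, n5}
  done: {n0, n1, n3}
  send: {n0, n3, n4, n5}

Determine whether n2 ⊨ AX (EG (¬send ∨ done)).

Sat(¬send) = {n1, n2, n6}
Sat(¬send ∨ done) = {n0, n1, n2, n3, n6}
EG (¬send ∨ done): greatest fixpoint, start Z0 = {n0, n1, n2, n3, n6}, keep only states in Sat with some successor in Z. Z1 = {n1, n2, n6}; fixed.
Sat(EG (¬send ∨ done)) = {n1, n2, n6}
Sat(AX (EG (¬send ∨ done))) = {s : every successor in {n1, n2, n6}} = {n2, n6}
n2 ∈ Sat(AX (EG (¬send ∨ done))) = {n2, n6}, so the formula holds at n2.

Yes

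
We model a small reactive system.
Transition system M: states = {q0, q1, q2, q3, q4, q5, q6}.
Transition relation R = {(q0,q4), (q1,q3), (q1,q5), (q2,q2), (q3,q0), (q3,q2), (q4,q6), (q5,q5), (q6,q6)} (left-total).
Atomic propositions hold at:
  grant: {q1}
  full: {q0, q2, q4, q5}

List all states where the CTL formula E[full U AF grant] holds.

AF grant: least fixpoint, start Z0 = {q1}, add states with every successor in Z. Already a fixed point.
Sat(AF grant) = {q1}
E[full U AF grant]: least fixpoint, start Z0 = Sat(AF grant) = {q1}, add states in Sat(full) with some successor in Z. Already a fixed point.
Sat(E[full U AF grant]) = {q1}

{q1}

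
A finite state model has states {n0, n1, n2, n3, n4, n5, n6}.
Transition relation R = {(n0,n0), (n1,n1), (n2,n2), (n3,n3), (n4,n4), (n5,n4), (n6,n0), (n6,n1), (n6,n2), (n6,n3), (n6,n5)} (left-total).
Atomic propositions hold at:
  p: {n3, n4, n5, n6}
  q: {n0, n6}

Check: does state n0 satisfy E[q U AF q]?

AF q: least fixpoint, start Z0 = {n0, n6}, add states with every successor in Z. Already a fixed point.
Sat(AF q) = {n0, n6}
E[q U AF q]: least fixpoint, start Z0 = Sat(AF q) = {n0, n6}, add states in Sat(q) with some successor in Z. Already a fixed point.
Sat(E[q U AF q]) = {n0, n6}
n0 ∈ Sat(E[q U AF q]) = {n0, n6}, so the formula holds at n0.

Yes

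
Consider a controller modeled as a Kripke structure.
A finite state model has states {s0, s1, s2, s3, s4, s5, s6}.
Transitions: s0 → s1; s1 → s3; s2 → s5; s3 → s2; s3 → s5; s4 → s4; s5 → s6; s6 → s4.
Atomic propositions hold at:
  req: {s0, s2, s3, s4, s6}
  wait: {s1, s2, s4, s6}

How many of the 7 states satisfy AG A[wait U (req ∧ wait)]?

2

Sat(req ∧ wait) = {s2, s4, s6}
A[wait U (req ∧ wait)]: least fixpoint, start Z0 = Sat((req ∧ wait)) = {s2, s4, s6}, add states in Sat(wait) with every successor in Z. Already a fixed point.
Sat(A[wait U (req ∧ wait)]) = {s2, s4, s6}
AG A[wait U (req ∧ wait)]: greatest fixpoint, start Z0 = {s2, s4, s6}, keep only states in Sat with every successor in Z. Z1 = {s4, s6}; fixed.
Sat(AG A[wait U (req ∧ wait)]) = {s4, s6}
|Sat(AG A[wait U (req ∧ wait)])| = |{s4, s6}| = 2.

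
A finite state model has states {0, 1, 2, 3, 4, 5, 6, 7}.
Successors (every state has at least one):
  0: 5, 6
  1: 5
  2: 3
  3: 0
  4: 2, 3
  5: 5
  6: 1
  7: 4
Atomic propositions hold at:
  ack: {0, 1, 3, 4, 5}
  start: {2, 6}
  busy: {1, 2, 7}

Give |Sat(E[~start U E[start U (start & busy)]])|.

Sat(~start) = {0, 1, 3, 4, 5, 7}
Sat(start & busy) = {2}
E[start U (start & busy)]: least fixpoint, start Z0 = Sat((start & busy)) = {2}, add states in Sat(start) with some successor in Z. Already a fixed point.
Sat(E[start U (start & busy)]) = {2}
E[~start U E[start U (start & busy)]]: least fixpoint, start Z0 = Sat(E[start U (start & busy)]) = {2}, add states in Sat(~start) with some successor in Z. Z1 = {2, 4}; Z2 = {2, 4, 7}; fixed.
Sat(E[~start U E[start U (start & busy)]]) = {2, 4, 7}
|Sat(E[~start U E[start U (start & busy)]])| = |{2, 4, 7}| = 3.

3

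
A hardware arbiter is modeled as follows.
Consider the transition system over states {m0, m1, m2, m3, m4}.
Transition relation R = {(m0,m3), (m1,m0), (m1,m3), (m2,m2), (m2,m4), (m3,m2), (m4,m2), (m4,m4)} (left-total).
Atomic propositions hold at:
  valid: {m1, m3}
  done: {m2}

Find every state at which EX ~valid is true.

Sat(~valid) = {m0, m2, m4}
Sat(EX ~valid) = {s : some successor in {m0, m2, m4}} = {m1, m2, m3, m4}

{m1, m2, m3, m4}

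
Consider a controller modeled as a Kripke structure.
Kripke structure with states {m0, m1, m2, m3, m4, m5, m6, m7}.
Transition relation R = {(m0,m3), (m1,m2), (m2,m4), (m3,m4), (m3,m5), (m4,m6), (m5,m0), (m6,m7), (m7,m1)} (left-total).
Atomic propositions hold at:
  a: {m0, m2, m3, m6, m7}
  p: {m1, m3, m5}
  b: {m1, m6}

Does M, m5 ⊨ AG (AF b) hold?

No

AF b: least fixpoint, start Z0 = {m1, m6}, add states with every successor in Z. Z1 = {m1, m4, m6, m7}; Z2 = {m1, m2, m4, m6, m7}; fixed.
Sat(AF b) = {m1, m2, m4, m6, m7}
AG (AF b): greatest fixpoint, start Z0 = {m1, m2, m4, m6, m7}, keep only states in Sat with every successor in Z. Already a fixed point.
Sat(AG (AF b)) = {m1, m2, m4, m6, m7}
m5 ∉ Sat(AG (AF b)) = {m1, m2, m4, m6, m7}, so the formula does not hold at m5.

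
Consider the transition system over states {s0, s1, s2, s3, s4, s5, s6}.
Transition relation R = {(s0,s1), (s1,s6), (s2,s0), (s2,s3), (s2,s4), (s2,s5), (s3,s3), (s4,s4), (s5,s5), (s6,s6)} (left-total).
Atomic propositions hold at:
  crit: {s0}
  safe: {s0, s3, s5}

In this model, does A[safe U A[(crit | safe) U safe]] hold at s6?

No

Sat(crit | safe) = {s0, s3, s5}
A[(crit | safe) U safe]: least fixpoint, start Z0 = Sat(safe) = {s0, s3, s5}, add states in Sat(crit | safe) with every successor in Z. Already a fixed point.
Sat(A[(crit | safe) U safe]) = {s0, s3, s5}
A[safe U A[(crit | safe) U safe]]: least fixpoint, start Z0 = Sat(A[(crit | safe) U safe]) = {s0, s3, s5}, add states in Sat(safe) with every successor in Z. Already a fixed point.
Sat(A[safe U A[(crit | safe) U safe]]) = {s0, s3, s5}
s6 ∉ Sat(A[safe U A[(crit | safe) U safe]]) = {s0, s3, s5}, so the formula does not hold at s6.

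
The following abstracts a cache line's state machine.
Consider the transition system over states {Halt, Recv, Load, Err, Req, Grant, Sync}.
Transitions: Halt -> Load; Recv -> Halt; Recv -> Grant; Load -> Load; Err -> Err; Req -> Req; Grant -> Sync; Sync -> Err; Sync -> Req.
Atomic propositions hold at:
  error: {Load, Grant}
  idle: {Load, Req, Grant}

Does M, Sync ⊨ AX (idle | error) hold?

No

Sat(idle | error) = {Load, Req, Grant}
Sat(AX (idle | error)) = {s : every successor in {Load, Req, Grant}} = {Halt, Load, Req}
Sync ∉ Sat(AX (idle | error)) = {Halt, Load, Req}, so the formula does not hold at Sync.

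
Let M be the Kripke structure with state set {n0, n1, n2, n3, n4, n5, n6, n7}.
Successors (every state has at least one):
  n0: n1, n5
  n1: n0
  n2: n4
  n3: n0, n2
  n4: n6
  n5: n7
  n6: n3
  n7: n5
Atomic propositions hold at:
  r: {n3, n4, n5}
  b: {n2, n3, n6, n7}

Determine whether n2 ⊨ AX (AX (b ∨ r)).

Yes

Sat(b ∨ r) = {n2, n3, n4, n5, n6, n7}
Sat(AX (b ∨ r)) = {s : every successor in {n2, n3, n4, n5, n6, n7}} = {n2, n4, n5, n6, n7}
Sat(AX (AX (b ∨ r))) = {s : every successor in {n2, n4, n5, n6, n7}} = {n2, n4, n5, n7}
n2 ∈ Sat(AX (AX (b ∨ r))) = {n2, n4, n5, n7}, so the formula holds at n2.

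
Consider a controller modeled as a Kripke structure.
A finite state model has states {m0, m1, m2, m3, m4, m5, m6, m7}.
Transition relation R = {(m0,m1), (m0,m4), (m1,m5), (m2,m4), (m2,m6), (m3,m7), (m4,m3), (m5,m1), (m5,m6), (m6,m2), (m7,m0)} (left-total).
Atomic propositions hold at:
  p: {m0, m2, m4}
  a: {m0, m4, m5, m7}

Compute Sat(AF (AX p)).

Sat(AX p) = {s : every successor in {m0, m2, m4}} = {m6, m7}
AF (AX p): least fixpoint, start Z0 = {m6, m7}, add states with every successor in Z. Z1 = {m3, m6, m7}; Z2 = {m3, m4, m6, m7}; Z3 = {m2, m3, m4, m6, m7}; fixed.
Sat(AF (AX p)) = {m2, m3, m4, m6, m7}

{m2, m3, m4, m6, m7}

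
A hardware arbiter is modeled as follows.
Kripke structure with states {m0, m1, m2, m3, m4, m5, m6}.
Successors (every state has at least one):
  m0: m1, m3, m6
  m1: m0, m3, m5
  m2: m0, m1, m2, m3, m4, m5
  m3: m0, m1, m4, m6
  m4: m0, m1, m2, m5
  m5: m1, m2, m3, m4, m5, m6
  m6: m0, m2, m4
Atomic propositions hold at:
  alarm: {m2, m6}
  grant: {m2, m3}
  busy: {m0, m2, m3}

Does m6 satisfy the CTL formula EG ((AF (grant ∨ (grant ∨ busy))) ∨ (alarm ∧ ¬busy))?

Yes

Sat(grant ∨ busy) = {m0, m2, m3}
Sat(grant ∨ (grant ∨ busy)) = {m0, m2, m3}
AF (grant ∨ (grant ∨ busy)): least fixpoint, start Z0 = {m0, m2, m3}, add states with every successor in Z. Already a fixed point.
Sat(AF (grant ∨ (grant ∨ busy))) = {m0, m2, m3}
Sat(¬busy) = {m1, m4, m5, m6}
Sat(alarm ∧ ¬busy) = {m6}
Sat((AF (grant ∨ (grant ∨ busy))) ∨ (alarm ∧ ¬busy)) = {m0, m2, m3, m6}
EG ((AF (grant ∨ (grant ∨ busy))) ∨ (alarm ∧ ¬busy)): greatest fixpoint, start Z0 = {m0, m2, m3, m6}, keep only states in Sat with some successor in Z. Already a fixed point.
Sat(EG ((AF (grant ∨ (grant ∨ busy))) ∨ (alarm ∧ ¬busy))) = {m0, m2, m3, m6}
m6 ∈ Sat(EG ((AF (grant ∨ (grant ∨ busy))) ∨ (alarm ∧ ¬busy))) = {m0, m2, m3, m6}, so the formula holds at m6.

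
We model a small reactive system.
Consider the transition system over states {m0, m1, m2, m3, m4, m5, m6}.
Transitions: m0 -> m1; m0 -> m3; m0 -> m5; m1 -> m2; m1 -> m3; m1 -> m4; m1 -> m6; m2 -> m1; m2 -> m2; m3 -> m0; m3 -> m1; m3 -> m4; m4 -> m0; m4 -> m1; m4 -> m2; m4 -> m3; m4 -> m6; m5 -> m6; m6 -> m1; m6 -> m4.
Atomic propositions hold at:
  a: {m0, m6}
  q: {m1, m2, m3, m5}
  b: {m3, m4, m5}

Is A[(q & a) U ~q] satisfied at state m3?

No

Sat(q & a) = ∅
Sat(~q) = {m0, m4, m6}
A[(q & a) U ~q]: least fixpoint, start Z0 = Sat(~q) = {m0, m4, m6}, add states in Sat(q & a) with every successor in Z. Already a fixed point.
Sat(A[(q & a) U ~q]) = {m0, m4, m6}
m3 ∉ Sat(A[(q & a) U ~q]) = {m0, m4, m6}, so the formula does not hold at m3.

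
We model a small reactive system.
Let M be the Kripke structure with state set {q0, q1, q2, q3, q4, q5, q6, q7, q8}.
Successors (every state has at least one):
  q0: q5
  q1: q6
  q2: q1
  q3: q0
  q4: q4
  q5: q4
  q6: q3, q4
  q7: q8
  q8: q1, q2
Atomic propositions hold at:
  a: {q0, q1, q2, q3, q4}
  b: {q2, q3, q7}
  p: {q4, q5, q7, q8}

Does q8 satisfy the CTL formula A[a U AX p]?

Sat(AX p) = {s : every successor in {q4, q5, q7, q8}} = {q0, q4, q5, q7}
A[a U AX p]: least fixpoint, start Z0 = Sat(AX p) = {q0, q4, q5, q7}, add states in Sat(a) with every successor in Z. Z1 = {q0, q3, q4, q5, q7}; fixed.
Sat(A[a U AX p]) = {q0, q3, q4, q5, q7}
q8 ∉ Sat(A[a U AX p]) = {q0, q3, q4, q5, q7}, so the formula does not hold at q8.

No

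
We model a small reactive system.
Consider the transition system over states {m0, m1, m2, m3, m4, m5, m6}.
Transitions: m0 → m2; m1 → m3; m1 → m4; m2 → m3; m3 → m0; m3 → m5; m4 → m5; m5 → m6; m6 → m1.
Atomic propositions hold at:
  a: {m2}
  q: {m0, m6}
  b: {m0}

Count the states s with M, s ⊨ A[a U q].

A[a U q]: least fixpoint, start Z0 = Sat(q) = {m0, m6}, add states in Sat(a) with every successor in Z. Already a fixed point.
Sat(A[a U q]) = {m0, m6}
|Sat(A[a U q])| = |{m0, m6}| = 2.

2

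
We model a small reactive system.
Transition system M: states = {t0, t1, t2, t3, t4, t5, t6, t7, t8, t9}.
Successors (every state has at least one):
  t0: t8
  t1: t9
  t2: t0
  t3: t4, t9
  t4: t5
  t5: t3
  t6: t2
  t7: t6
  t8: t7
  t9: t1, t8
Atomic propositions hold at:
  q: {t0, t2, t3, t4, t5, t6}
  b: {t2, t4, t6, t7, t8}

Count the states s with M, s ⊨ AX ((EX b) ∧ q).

3

Sat(EX b) = {s : some successor in {t2, t4, t6, t7, t8}} = {t0, t3, t6, t7, t8, t9}
Sat((EX b) ∧ q) = {t0, t3, t6}
Sat(AX ((EX b) ∧ q)) = {s : every successor in {t0, t3, t6}} = {t2, t5, t7}
|Sat(AX ((EX b) ∧ q))| = |{t2, t5, t7}| = 3.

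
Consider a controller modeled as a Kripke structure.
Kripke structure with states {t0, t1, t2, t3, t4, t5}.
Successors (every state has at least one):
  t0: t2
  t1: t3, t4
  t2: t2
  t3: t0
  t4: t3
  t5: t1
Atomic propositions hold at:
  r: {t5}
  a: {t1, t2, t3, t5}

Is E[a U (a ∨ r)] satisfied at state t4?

Sat(a ∨ r) = {t1, t2, t3, t5}
E[a U (a ∨ r)]: least fixpoint, start Z0 = Sat((a ∨ r)) = {t1, t2, t3, t5}, add states in Sat(a) with some successor in Z. Already a fixed point.
Sat(E[a U (a ∨ r)]) = {t1, t2, t3, t5}
t4 ∉ Sat(E[a U (a ∨ r)]) = {t1, t2, t3, t5}, so the formula does not hold at t4.

No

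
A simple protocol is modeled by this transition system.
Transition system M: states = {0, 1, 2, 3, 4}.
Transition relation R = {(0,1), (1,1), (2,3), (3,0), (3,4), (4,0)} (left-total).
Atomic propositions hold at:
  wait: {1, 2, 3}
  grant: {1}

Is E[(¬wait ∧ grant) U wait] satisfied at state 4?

Sat(¬wait) = {0, 4}
Sat(¬wait ∧ grant) = ∅
E[(¬wait ∧ grant) U wait]: least fixpoint, start Z0 = Sat(wait) = {1, 2, 3}, add states in Sat(¬wait ∧ grant) with some successor in Z. Already a fixed point.
Sat(E[(¬wait ∧ grant) U wait]) = {1, 2, 3}
4 ∉ Sat(E[(¬wait ∧ grant) U wait]) = {1, 2, 3}, so the formula does not hold at 4.

No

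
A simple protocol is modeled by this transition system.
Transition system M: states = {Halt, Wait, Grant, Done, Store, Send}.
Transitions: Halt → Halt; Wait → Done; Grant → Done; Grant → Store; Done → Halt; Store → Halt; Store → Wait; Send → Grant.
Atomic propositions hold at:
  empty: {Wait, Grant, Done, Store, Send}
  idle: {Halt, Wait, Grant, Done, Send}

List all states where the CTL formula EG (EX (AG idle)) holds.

AG idle: greatest fixpoint, start Z0 = {Halt, Wait, Grant, Done, Send}, keep only states in Sat with every successor in Z. Z1 = {Halt, Wait, Done, Send}; Z2 = {Halt, Wait, Done}; fixed.
Sat(AG idle) = {Halt, Wait, Done}
Sat(EX (AG idle)) = {s : some successor in {Halt, Wait, Done}} = {Halt, Wait, Grant, Done, Store}
EG (EX (AG idle)): greatest fixpoint, start Z0 = {Halt, Wait, Grant, Done, Store}, keep only states in Sat with some successor in Z. Already a fixed point.
Sat(EG (EX (AG idle))) = {Halt, Wait, Grant, Done, Store}

{Halt, Wait, Grant, Done, Store}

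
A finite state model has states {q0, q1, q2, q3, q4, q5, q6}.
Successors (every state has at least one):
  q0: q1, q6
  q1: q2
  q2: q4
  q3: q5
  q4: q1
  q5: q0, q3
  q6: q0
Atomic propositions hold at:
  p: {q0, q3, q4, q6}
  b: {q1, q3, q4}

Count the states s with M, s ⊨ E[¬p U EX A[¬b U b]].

Sat(¬p) = {q1, q2, q5}
Sat(¬b) = {q0, q2, q5, q6}
A[¬b U b]: least fixpoint, start Z0 = Sat(b) = {q1, q3, q4}, add states in Sat(¬b) with every successor in Z. Z1 = {q1, q2, q3, q4}; fixed.
Sat(A[¬b U b]) = {q1, q2, q3, q4}
Sat(EX A[¬b U b]) = {s : some successor in {q1, q2, q3, q4}} = {q0, q1, q2, q4, q5}
E[¬p U EX A[¬b U b]]: least fixpoint, start Z0 = Sat(EX A[¬b U b]) = {q0, q1, q2, q4, q5}, add states in Sat(¬p) with some successor in Z. Already a fixed point.
Sat(E[¬p U EX A[¬b U b]]) = {q0, q1, q2, q4, q5}
|Sat(E[¬p U EX A[¬b U b]])| = |{q0, q1, q2, q4, q5}| = 5.

5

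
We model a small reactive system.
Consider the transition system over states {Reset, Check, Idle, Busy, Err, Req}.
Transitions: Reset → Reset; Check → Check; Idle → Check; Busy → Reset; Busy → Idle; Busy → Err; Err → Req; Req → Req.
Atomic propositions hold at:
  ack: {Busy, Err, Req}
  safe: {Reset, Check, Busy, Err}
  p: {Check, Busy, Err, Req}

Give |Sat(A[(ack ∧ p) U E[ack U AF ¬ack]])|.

4

Sat(ack ∧ p) = {Busy, Err, Req}
Sat(¬ack) = {Reset, Check, Idle}
AF ¬ack: least fixpoint, start Z0 = {Reset, Check, Idle}, add states with every successor in Z. Already a fixed point.
Sat(AF ¬ack) = {Reset, Check, Idle}
E[ack U AF ¬ack]: least fixpoint, start Z0 = Sat(AF ¬ack) = {Reset, Check, Idle}, add states in Sat(ack) with some successor in Z. Z1 = {Reset, Check, Idle, Busy}; fixed.
Sat(E[ack U AF ¬ack]) = {Reset, Check, Idle, Busy}
A[(ack ∧ p) U E[ack U AF ¬ack]]: least fixpoint, start Z0 = Sat(E[ack U AF ¬ack]) = {Reset, Check, Idle, Busy}, add states in Sat(ack ∧ p) with every successor in Z. Already a fixed point.
Sat(A[(ack ∧ p) U E[ack U AF ¬ack]]) = {Reset, Check, Idle, Busy}
|Sat(A[(ack ∧ p) U E[ack U AF ¬ack]])| = |{Reset, Check, Idle, Busy}| = 4.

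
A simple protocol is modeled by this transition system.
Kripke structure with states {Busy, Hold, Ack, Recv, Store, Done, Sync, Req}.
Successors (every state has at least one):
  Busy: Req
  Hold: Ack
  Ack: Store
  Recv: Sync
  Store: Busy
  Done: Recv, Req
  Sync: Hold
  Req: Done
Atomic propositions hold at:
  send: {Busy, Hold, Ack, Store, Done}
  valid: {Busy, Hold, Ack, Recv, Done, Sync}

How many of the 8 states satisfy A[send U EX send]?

Sat(EX send) = {s : some successor in {Busy, Hold, Ack, Store, Done}} = {Hold, Ack, Store, Sync, Req}
A[send U EX send]: least fixpoint, start Z0 = Sat(EX send) = {Hold, Ack, Store, Sync, Req}, add states in Sat(send) with every successor in Z. Z1 = {Busy, Hold, Ack, Store, Sync, Req}; fixed.
Sat(A[send U EX send]) = {Busy, Hold, Ack, Store, Sync, Req}
|Sat(A[send U EX send])| = |{Busy, Hold, Ack, Store, Sync, Req}| = 6.

6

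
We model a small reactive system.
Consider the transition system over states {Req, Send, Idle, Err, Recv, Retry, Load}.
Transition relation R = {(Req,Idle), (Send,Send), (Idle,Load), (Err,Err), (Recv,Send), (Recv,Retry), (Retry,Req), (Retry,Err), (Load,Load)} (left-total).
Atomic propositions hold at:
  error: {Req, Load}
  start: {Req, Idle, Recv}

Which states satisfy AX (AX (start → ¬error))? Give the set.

{Req, Send, Idle, Err, Retry, Load}

Sat(¬error) = {Send, Idle, Err, Recv, Retry}
Sat(start → ¬error) = {Send, Idle, Err, Recv, Retry, Load}
Sat(AX (start → ¬error)) = {s : every successor in {Send, Idle, Err, Recv, Retry, Load}} = {Req, Send, Idle, Err, Recv, Load}
Sat(AX (AX (start → ¬error))) = {s : every successor in {Req, Send, Idle, Err, Recv, Load}} = {Req, Send, Idle, Err, Retry, Load}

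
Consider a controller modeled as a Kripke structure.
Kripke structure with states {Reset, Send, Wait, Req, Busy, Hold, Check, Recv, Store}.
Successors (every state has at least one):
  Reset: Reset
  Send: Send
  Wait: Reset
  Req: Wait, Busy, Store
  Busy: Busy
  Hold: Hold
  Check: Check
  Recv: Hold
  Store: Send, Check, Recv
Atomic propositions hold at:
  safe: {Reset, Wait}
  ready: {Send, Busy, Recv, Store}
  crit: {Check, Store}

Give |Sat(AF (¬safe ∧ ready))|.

4

Sat(¬safe) = {Send, Req, Busy, Hold, Check, Recv, Store}
Sat(¬safe ∧ ready) = {Send, Busy, Recv, Store}
AF (¬safe ∧ ready): least fixpoint, start Z0 = {Send, Busy, Recv, Store}, add states with every successor in Z. Already a fixed point.
Sat(AF (¬safe ∧ ready)) = {Send, Busy, Recv, Store}
|Sat(AF (¬safe ∧ ready))| = |{Send, Busy, Recv, Store}| = 4.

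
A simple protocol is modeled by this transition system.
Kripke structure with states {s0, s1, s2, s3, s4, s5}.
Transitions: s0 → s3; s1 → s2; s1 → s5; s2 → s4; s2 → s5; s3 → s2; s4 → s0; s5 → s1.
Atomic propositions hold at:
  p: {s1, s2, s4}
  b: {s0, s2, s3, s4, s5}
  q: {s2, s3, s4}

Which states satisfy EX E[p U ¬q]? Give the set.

Sat(¬q) = {s0, s1, s5}
E[p U ¬q]: least fixpoint, start Z0 = Sat(¬q) = {s0, s1, s5}, add states in Sat(p) with some successor in Z. Z1 = {s0, s1, s2, s4, s5}; fixed.
Sat(E[p U ¬q]) = {s0, s1, s2, s4, s5}
Sat(EX E[p U ¬q]) = {s : some successor in {s0, s1, s2, s4, s5}} = {s1, s2, s3, s4, s5}

{s1, s2, s3, s4, s5}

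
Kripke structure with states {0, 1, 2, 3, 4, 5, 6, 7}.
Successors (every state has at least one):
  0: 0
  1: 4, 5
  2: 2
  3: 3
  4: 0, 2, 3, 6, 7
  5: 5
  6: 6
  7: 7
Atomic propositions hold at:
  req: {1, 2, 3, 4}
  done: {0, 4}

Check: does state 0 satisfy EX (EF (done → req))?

No

Sat(done → req) = {1, 2, 3, 4, 5, 6, 7}
EF (done → req): least fixpoint, start Z0 = {1, 2, 3, 4, 5, 6, 7}, add states with some successor in Z. Already a fixed point.
Sat(EF (done → req)) = {1, 2, 3, 4, 5, 6, 7}
Sat(EX (EF (done → req))) = {s : some successor in {1, 2, 3, 4, 5, 6, 7}} = {1, 2, 3, 4, 5, 6, 7}
0 ∉ Sat(EX (EF (done → req))) = {1, 2, 3, 4, 5, 6, 7}, so the formula does not hold at 0.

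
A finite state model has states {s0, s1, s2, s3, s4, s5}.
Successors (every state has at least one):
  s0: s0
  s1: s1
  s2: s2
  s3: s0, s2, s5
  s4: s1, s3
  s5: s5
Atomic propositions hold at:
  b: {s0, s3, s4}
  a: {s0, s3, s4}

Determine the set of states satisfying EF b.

EF b: least fixpoint, start Z0 = {s0, s3, s4}, add states with some successor in Z. Already a fixed point.
Sat(EF b) = {s0, s3, s4}

{s0, s3, s4}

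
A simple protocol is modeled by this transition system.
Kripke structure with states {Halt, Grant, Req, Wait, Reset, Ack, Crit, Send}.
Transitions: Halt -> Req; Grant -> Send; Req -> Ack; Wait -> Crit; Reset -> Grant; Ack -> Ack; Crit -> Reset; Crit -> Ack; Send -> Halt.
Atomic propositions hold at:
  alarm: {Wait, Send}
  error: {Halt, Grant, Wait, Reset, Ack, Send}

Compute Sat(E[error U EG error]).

EG error: greatest fixpoint, start Z0 = {Halt, Grant, Wait, Reset, Ack, Send}, keep only states in Sat with some successor in Z. Z1 = {Grant, Reset, Ack, Send}; Z2 = {Grant, Reset, Ack}; Z3 = {Reset, Ack}; Z4 = {Ack}; fixed.
Sat(EG error) = {Ack}
E[error U EG error]: least fixpoint, start Z0 = Sat(EG error) = {Ack}, add states in Sat(error) with some successor in Z. Already a fixed point.
Sat(E[error U EG error]) = {Ack}

{Ack}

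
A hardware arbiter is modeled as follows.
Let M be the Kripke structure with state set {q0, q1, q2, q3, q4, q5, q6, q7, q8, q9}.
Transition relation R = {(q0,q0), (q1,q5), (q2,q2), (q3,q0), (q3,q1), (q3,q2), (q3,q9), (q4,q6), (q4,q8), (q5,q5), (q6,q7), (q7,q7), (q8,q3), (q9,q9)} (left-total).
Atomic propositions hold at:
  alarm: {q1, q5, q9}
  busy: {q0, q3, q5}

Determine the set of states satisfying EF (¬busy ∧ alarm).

{q1, q3, q4, q8, q9}

Sat(¬busy) = {q1, q2, q4, q6, q7, q8, q9}
Sat(¬busy ∧ alarm) = {q1, q9}
EF (¬busy ∧ alarm): least fixpoint, start Z0 = {q1, q9}, add states with some successor in Z. Z1 = {q1, q3, q9}; Z2 = {q1, q3, q8, q9}; Z3 = {q1, q3, q4, q8, q9}; fixed.
Sat(EF (¬busy ∧ alarm)) = {q1, q3, q4, q8, q9}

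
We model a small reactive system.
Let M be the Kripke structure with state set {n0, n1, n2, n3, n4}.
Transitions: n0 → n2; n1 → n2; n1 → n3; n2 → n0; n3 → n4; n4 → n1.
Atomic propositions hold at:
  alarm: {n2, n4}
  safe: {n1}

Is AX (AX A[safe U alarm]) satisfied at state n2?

A[safe U alarm]: least fixpoint, start Z0 = Sat(alarm) = {n2, n4}, add states in Sat(safe) with every successor in Z. Already a fixed point.
Sat(A[safe U alarm]) = {n2, n4}
Sat(AX A[safe U alarm]) = {s : every successor in {n2, n4}} = {n0, n3}
Sat(AX (AX A[safe U alarm])) = {s : every successor in {n0, n3}} = {n2}
n2 ∈ Sat(AX (AX A[safe U alarm])) = {n2}, so the formula holds at n2.

Yes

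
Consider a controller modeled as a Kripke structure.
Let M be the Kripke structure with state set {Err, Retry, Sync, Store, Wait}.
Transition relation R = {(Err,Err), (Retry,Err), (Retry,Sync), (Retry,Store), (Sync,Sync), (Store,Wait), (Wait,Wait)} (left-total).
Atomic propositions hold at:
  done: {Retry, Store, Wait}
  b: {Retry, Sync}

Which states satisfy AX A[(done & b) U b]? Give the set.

{Sync}

Sat(done & b) = {Retry}
A[(done & b) U b]: least fixpoint, start Z0 = Sat(b) = {Retry, Sync}, add states in Sat(done & b) with every successor in Z. Already a fixed point.
Sat(A[(done & b) U b]) = {Retry, Sync}
Sat(AX A[(done & b) U b]) = {s : every successor in {Retry, Sync}} = {Sync}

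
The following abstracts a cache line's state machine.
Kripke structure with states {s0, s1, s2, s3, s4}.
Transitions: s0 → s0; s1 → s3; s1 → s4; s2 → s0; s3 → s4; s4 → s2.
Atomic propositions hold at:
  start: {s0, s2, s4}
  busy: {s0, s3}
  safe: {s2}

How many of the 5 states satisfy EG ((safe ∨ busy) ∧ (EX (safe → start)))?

2

Sat(safe ∨ busy) = {s0, s2, s3}
Sat(safe → start) = {s0, s1, s2, s3, s4}
Sat(EX (safe → start)) = {s : some successor in {s0, s1, s2, s3, s4}} = {s0, s1, s2, s3, s4}
Sat((safe ∨ busy) ∧ (EX (safe → start))) = {s0, s2, s3}
EG ((safe ∨ busy) ∧ (EX (safe → start))): greatest fixpoint, start Z0 = {s0, s2, s3}, keep only states in Sat with some successor in Z. Z1 = {s0, s2}; fixed.
Sat(EG ((safe ∨ busy) ∧ (EX (safe → start)))) = {s0, s2}
|Sat(EG ((safe ∨ busy) ∧ (EX (safe → start))))| = |{s0, s2}| = 2.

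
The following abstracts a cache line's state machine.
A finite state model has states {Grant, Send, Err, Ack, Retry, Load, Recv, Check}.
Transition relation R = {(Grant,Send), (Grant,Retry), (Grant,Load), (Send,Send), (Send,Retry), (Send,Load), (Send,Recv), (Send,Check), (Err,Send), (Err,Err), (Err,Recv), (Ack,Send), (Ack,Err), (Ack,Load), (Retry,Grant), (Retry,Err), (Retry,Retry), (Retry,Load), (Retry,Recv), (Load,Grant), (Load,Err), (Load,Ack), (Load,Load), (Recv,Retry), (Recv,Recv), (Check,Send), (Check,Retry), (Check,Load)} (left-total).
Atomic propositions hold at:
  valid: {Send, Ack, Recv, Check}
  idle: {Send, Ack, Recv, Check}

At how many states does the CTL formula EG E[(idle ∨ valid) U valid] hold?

Sat(idle ∨ valid) = {Send, Ack, Recv, Check}
E[(idle ∨ valid) U valid]: least fixpoint, start Z0 = Sat(valid) = {Send, Ack, Recv, Check}, add states in Sat(idle ∨ valid) with some successor in Z. Already a fixed point.
Sat(E[(idle ∨ valid) U valid]) = {Send, Ack, Recv, Check}
EG E[(idle ∨ valid) U valid]: greatest fixpoint, start Z0 = {Send, Ack, Recv, Check}, keep only states in Sat with some successor in Z. Already a fixed point.
Sat(EG E[(idle ∨ valid) U valid]) = {Send, Ack, Recv, Check}
|Sat(EG E[(idle ∨ valid) U valid])| = |{Send, Ack, Recv, Check}| = 4.

4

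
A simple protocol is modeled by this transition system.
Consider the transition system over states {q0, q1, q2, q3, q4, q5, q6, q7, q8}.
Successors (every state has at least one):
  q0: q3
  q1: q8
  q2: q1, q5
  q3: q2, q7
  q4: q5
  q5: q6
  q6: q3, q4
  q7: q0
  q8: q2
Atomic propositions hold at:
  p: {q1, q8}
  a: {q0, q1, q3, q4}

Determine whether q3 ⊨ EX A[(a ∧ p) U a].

No

Sat(a ∧ p) = {q1}
A[(a ∧ p) U a]: least fixpoint, start Z0 = Sat(a) = {q0, q1, q3, q4}, add states in Sat(a ∧ p) with every successor in Z. Already a fixed point.
Sat(A[(a ∧ p) U a]) = {q0, q1, q3, q4}
Sat(EX A[(a ∧ p) U a]) = {s : some successor in {q0, q1, q3, q4}} = {q0, q2, q6, q7}
q3 ∉ Sat(EX A[(a ∧ p) U a]) = {q0, q2, q6, q7}, so the formula does not hold at q3.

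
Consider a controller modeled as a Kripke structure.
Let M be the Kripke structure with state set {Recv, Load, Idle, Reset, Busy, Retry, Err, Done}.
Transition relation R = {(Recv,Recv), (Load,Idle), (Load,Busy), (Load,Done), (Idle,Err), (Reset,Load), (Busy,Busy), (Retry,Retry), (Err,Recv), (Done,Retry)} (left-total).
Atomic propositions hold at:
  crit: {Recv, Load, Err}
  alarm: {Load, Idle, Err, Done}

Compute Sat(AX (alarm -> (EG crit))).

EG crit: greatest fixpoint, start Z0 = {Recv, Load, Err}, keep only states in Sat with some successor in Z. Z1 = {Recv, Err}; fixed.
Sat(EG crit) = {Recv, Err}
Sat(alarm -> (EG crit)) = {Recv, Reset, Busy, Retry, Err}
Sat(AX (alarm -> (EG crit))) = {s : every successor in {Recv, Reset, Busy, Retry, Err}} = {Recv, Idle, Busy, Retry, Err, Done}

{Recv, Idle, Busy, Retry, Err, Done}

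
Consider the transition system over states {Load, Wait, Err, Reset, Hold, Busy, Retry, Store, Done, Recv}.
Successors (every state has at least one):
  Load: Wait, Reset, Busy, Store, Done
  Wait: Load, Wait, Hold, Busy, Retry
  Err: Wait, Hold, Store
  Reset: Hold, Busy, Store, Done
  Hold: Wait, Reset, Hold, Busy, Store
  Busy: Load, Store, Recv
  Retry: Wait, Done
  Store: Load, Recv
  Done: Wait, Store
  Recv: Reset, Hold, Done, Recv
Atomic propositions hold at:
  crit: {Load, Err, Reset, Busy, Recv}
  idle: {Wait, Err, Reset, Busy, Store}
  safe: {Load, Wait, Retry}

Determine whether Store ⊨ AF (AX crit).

Sat(AX crit) = {s : every successor in {Load, Err, Reset, Busy, Recv}} = {Store}
AF (AX crit): least fixpoint, start Z0 = {Store}, add states with every successor in Z. Already a fixed point.
Sat(AF (AX crit)) = {Store}
Store ∈ Sat(AF (AX crit)) = {Store}, so the formula holds at Store.

Yes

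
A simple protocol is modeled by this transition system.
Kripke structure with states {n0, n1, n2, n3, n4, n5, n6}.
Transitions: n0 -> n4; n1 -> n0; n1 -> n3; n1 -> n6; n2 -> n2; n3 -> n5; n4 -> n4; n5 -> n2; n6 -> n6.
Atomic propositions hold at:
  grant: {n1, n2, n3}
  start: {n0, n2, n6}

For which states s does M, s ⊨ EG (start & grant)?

Sat(start & grant) = {n2}
EG (start & grant): greatest fixpoint, start Z0 = {n2}, keep only states in Sat with some successor in Z. Already a fixed point.
Sat(EG (start & grant)) = {n2}

{n2}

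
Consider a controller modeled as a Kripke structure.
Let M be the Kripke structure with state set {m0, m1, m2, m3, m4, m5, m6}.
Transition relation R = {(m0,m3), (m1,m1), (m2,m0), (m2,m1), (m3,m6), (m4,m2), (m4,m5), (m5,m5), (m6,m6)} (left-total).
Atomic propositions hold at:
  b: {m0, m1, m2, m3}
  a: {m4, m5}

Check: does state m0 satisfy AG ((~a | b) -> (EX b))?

No

Sat(~a) = {m0, m1, m2, m3, m6}
Sat(~a | b) = {m0, m1, m2, m3, m6}
Sat(EX b) = {s : some successor in {m0, m1, m2, m3}} = {m0, m1, m2, m4}
Sat((~a | b) -> (EX b)) = {m0, m1, m2, m4, m5}
AG ((~a | b) -> (EX b)): greatest fixpoint, start Z0 = {m0, m1, m2, m4, m5}, keep only states in Sat with every successor in Z. Z1 = {m1, m2, m4, m5}; Z2 = {m1, m4, m5}; Z3 = {m1, m5}; fixed.
Sat(AG ((~a | b) -> (EX b))) = {m1, m5}
m0 ∉ Sat(AG ((~a | b) -> (EX b))) = {m1, m5}, so the formula does not hold at m0.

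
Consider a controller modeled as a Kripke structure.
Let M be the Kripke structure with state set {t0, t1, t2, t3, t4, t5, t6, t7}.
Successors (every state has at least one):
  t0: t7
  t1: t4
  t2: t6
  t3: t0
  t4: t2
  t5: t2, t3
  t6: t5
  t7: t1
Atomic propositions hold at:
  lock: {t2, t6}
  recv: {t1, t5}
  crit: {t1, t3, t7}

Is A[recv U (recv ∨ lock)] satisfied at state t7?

No

Sat(recv ∨ lock) = {t1, t2, t5, t6}
A[recv U (recv ∨ lock)]: least fixpoint, start Z0 = Sat((recv ∨ lock)) = {t1, t2, t5, t6}, add states in Sat(recv) with every successor in Z. Already a fixed point.
Sat(A[recv U (recv ∨ lock)]) = {t1, t2, t5, t6}
t7 ∉ Sat(A[recv U (recv ∨ lock)]) = {t1, t2, t5, t6}, so the formula does not hold at t7.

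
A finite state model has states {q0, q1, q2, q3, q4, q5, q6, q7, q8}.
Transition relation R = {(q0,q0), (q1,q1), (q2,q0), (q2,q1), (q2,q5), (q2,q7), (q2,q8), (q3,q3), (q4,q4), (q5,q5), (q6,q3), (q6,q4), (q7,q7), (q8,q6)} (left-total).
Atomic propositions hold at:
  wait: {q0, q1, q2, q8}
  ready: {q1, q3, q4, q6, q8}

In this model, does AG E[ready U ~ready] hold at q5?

Yes

Sat(~ready) = {q0, q2, q5, q7}
E[ready U ~ready]: least fixpoint, start Z0 = Sat(~ready) = {q0, q2, q5, q7}, add states in Sat(ready) with some successor in Z. Already a fixed point.
Sat(E[ready U ~ready]) = {q0, q2, q5, q7}
AG E[ready U ~ready]: greatest fixpoint, start Z0 = {q0, q2, q5, q7}, keep only states in Sat with every successor in Z. Z1 = {q0, q5, q7}; fixed.
Sat(AG E[ready U ~ready]) = {q0, q5, q7}
q5 ∈ Sat(AG E[ready U ~ready]) = {q0, q5, q7}, so the formula holds at q5.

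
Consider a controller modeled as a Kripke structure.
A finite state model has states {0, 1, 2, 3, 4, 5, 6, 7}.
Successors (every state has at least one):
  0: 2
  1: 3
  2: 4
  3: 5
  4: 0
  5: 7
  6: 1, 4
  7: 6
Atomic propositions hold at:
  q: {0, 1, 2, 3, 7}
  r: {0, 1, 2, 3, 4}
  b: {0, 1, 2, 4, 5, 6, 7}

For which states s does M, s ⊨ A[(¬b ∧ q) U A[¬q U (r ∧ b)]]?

{0, 1, 2, 4, 6}

Sat(¬b) = {3}
Sat(¬b ∧ q) = {3}
Sat(¬q) = {4, 5, 6}
Sat(r ∧ b) = {0, 1, 2, 4}
A[¬q U (r ∧ b)]: least fixpoint, start Z0 = Sat((r ∧ b)) = {0, 1, 2, 4}, add states in Sat(¬q) with every successor in Z. Z1 = {0, 1, 2, 4, 6}; fixed.
Sat(A[¬q U (r ∧ b)]) = {0, 1, 2, 4, 6}
A[(¬b ∧ q) U A[¬q U (r ∧ b)]]: least fixpoint, start Z0 = Sat(A[¬q U (r ∧ b)]) = {0, 1, 2, 4, 6}, add states in Sat(¬b ∧ q) with every successor in Z. Already a fixed point.
Sat(A[(¬b ∧ q) U A[¬q U (r ∧ b)]]) = {0, 1, 2, 4, 6}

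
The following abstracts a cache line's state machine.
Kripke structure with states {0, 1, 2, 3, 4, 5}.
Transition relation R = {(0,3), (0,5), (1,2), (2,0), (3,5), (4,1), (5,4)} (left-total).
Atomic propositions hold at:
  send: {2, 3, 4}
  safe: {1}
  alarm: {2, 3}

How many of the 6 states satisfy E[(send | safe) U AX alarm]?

2

Sat(send | safe) = {1, 2, 3, 4}
Sat(AX alarm) = {s : every successor in {2, 3}} = {1}
E[(send | safe) U AX alarm]: least fixpoint, start Z0 = Sat(AX alarm) = {1}, add states in Sat(send | safe) with some successor in Z. Z1 = {1, 4}; fixed.
Sat(E[(send | safe) U AX alarm]) = {1, 4}
|Sat(E[(send | safe) U AX alarm])| = |{1, 4}| = 2.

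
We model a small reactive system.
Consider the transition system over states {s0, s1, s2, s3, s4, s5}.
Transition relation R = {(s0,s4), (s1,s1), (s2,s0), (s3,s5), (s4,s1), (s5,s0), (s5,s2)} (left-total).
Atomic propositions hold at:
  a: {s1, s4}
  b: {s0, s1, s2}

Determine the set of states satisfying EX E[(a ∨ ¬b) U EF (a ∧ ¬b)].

Sat(¬b) = {s3, s4, s5}
Sat(a ∨ ¬b) = {s1, s3, s4, s5}
Sat(a ∧ ¬b) = {s4}
EF (a ∧ ¬b): least fixpoint, start Z0 = {s4}, add states with some successor in Z. Z1 = {s0, s4}; Z2 = {s0, s2, s4, s5}; Z3 = {s0, s2, s3, s4, s5}; fixed.
Sat(EF (a ∧ ¬b)) = {s0, s2, s3, s4, s5}
E[(a ∨ ¬b) U EF (a ∧ ¬b)]: least fixpoint, start Z0 = Sat(EF (a ∧ ¬b)) = {s0, s2, s3, s4, s5}, add states in Sat(a ∨ ¬b) with some successor in Z. Already a fixed point.
Sat(E[(a ∨ ¬b) U EF (a ∧ ¬b)]) = {s0, s2, s3, s4, s5}
Sat(EX E[(a ∨ ¬b) U EF (a ∧ ¬b)]) = {s : some successor in {s0, s2, s3, s4, s5}} = {s0, s2, s3, s5}

{s0, s2, s3, s5}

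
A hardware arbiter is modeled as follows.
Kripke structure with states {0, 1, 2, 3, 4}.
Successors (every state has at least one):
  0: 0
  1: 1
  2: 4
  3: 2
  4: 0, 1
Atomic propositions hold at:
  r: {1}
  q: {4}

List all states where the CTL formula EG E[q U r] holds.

{1, 4}

E[q U r]: least fixpoint, start Z0 = Sat(r) = {1}, add states in Sat(q) with some successor in Z. Z1 = {1, 4}; fixed.
Sat(E[q U r]) = {1, 4}
EG E[q U r]: greatest fixpoint, start Z0 = {1, 4}, keep only states in Sat with some successor in Z. Already a fixed point.
Sat(EG E[q U r]) = {1, 4}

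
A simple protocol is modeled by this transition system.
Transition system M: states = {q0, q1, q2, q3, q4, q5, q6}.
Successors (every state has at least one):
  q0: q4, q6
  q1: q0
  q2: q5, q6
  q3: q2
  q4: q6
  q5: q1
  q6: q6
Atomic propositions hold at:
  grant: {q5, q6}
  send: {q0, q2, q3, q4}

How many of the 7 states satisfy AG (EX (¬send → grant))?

4

Sat(¬send) = {q1, q5, q6}
Sat(¬send → grant) = {q0, q2, q3, q4, q5, q6}
Sat(EX (¬send → grant)) = {s : some successor in {q0, q2, q3, q4, q5, q6}} = {q0, q1, q2, q3, q4, q6}
AG (EX (¬send → grant)): greatest fixpoint, start Z0 = {q0, q1, q2, q3, q4, q6}, keep only states in Sat with every successor in Z. Z1 = {q0, q1, q3, q4, q6}; Z2 = {q0, q1, q4, q6}; fixed.
Sat(AG (EX (¬send → grant))) = {q0, q1, q4, q6}
|Sat(AG (EX (¬send → grant)))| = |{q0, q1, q4, q6}| = 4.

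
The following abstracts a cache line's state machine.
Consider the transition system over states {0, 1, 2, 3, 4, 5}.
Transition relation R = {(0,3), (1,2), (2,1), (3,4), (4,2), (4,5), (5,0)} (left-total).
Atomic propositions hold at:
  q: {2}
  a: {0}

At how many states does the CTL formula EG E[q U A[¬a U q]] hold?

Sat(¬a) = {1, 2, 3, 4, 5}
A[¬a U q]: least fixpoint, start Z0 = Sat(q) = {2}, add states in Sat(¬a) with every successor in Z. Z1 = {1, 2}; fixed.
Sat(A[¬a U q]) = {1, 2}
E[q U A[¬a U q]]: least fixpoint, start Z0 = Sat(A[¬a U q]) = {1, 2}, add states in Sat(q) with some successor in Z. Already a fixed point.
Sat(E[q U A[¬a U q]]) = {1, 2}
EG E[q U A[¬a U q]]: greatest fixpoint, start Z0 = {1, 2}, keep only states in Sat with some successor in Z. Already a fixed point.
Sat(EG E[q U A[¬a U q]]) = {1, 2}
|Sat(EG E[q U A[¬a U q]])| = |{1, 2}| = 2.

2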